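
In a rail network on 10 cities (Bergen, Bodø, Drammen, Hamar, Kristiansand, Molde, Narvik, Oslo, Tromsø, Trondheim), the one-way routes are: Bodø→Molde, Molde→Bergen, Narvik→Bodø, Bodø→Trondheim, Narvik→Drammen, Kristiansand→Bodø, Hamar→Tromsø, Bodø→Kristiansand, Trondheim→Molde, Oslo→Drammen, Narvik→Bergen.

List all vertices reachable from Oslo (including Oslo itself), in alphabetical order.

Drammen, Oslo

Start at Oslo.
Its neighbours: Drammen.
Nothing further is reachable.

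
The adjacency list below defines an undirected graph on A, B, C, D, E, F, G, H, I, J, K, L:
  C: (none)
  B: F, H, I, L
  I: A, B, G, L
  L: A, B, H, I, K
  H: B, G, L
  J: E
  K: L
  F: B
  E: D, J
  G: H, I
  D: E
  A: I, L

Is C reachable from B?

No

Explore from B.
Distance 1: reach F, H, I, L.
Distance 2: reach A, G, K.
The search is exhausted without reaching C; it lies in a different component.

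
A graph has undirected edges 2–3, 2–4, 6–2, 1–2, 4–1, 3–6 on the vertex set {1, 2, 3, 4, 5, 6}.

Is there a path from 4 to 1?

Yes

Explore from 4.
Distance 1: reach 1, 2.
Found 1.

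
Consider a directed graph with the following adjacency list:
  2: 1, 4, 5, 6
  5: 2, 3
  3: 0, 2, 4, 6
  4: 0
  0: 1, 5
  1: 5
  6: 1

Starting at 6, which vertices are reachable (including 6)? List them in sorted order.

Start at 6.
Its neighbours: 1.
Then their neighbours: 5.
Then next layer: 2, 3.
Then next layer: 0, 4.
Every vertex is now reached.

0, 1, 2, 3, 4, 5, 6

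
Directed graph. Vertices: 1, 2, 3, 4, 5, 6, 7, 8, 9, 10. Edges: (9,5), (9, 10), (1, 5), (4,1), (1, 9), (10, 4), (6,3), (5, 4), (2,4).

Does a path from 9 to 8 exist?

Explore from 9.
Distance 1: reach 5, 10.
Distance 2: reach 4.
Distance 3: reach 1.
The search from 9 is exhausted; no directed path reaches 8.

No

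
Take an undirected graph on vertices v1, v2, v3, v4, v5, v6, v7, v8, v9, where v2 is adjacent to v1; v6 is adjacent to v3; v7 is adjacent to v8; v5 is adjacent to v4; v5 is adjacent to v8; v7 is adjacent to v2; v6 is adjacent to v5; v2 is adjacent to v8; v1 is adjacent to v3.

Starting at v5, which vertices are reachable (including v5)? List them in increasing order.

Start at v5.
Its neighbours: v4, v6, v8.
Then their neighbours: v2, v3, v7.
Then next layer: v1.
Nothing further is reachable.

v1, v2, v3, v4, v5, v6, v7, v8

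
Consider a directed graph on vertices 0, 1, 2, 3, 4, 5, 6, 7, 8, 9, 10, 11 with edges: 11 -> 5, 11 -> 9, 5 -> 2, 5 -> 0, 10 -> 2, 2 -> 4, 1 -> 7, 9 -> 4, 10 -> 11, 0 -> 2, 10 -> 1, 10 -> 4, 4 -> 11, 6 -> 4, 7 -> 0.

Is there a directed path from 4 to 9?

Yes

Explore from 4.
Distance 1: reach 11.
Distance 2: reach 5, 9.
Found 9.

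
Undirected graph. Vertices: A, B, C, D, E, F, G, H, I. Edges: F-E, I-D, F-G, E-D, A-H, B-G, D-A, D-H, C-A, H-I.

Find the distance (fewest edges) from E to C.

3

Distance 0: E.
Distance 1: D, F.
Distance 2: A, G, H, I.
Distance 3: B, C — contains C.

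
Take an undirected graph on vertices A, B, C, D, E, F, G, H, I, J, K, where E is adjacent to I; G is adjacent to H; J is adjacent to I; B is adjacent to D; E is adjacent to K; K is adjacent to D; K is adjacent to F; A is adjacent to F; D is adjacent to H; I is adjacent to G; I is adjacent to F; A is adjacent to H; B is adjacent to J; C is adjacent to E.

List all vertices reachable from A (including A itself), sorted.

Start at A.
Its neighbours: F, H.
Then their neighbours: D, G, I, K.
Then next layer: B, E, J.
Then next layer: C.
Every vertex is now reached.

A, B, C, D, E, F, G, H, I, J, K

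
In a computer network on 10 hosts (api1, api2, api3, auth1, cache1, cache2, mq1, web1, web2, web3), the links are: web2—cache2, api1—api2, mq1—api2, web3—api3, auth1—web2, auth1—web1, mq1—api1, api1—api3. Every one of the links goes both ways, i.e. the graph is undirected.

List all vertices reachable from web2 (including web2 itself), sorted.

Start at web2.
Its neighbours: auth1, cache2.
Then their neighbours: web1.
Nothing further is reachable.

auth1, cache2, web1, web2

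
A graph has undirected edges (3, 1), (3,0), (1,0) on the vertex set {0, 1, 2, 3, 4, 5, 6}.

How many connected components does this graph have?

5

From 0: component {0, 1, 3}.
From 2: component {2}.
From 4: component {4}.
From 5: component {5}.
From 6: component {6}.
That's 5 components.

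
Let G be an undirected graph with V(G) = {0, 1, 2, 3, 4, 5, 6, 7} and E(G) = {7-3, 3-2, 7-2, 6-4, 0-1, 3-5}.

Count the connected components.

3

From 0: component {0, 1}.
From 2: component {2, 3, 5, 7}.
From 4: component {4, 6}.
That's 3 components.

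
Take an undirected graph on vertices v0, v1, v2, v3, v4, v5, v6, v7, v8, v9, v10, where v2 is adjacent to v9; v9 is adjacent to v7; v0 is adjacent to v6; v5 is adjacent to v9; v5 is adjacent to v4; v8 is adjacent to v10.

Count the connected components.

From v0: component {v0, v6}.
From v1: component {v1}.
From v2: component {v2, v4, v5, v7, v9}.
From v3: component {v3}.
From v8: component {v8, v10}.
That's 5 components.

5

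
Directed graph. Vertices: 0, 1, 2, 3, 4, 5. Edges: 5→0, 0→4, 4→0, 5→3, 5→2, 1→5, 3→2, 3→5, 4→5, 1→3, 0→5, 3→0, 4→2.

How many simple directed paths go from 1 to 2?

1→3→0→4→2
1→3→0→4→5→2
1→3→0→5→2
1→3→2
1→3→5→0→4→2
1→3→5→2
1→5→0→4→2
1→5→2
1→5→3→0→4→2
1→5→3→2

10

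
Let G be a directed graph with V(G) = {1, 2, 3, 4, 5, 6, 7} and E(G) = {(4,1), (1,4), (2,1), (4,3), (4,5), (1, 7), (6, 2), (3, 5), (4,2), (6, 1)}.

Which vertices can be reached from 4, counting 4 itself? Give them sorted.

1, 2, 3, 4, 5, 7

Start at 4.
Its neighbours: 1, 2, 3, 5.
Then their neighbours: 7.
Nothing further is reachable.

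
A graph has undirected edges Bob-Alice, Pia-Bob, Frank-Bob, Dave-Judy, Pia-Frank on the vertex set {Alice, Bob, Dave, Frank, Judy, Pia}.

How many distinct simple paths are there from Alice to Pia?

Alice–Bob–Frank–Pia
Alice–Bob–Pia

2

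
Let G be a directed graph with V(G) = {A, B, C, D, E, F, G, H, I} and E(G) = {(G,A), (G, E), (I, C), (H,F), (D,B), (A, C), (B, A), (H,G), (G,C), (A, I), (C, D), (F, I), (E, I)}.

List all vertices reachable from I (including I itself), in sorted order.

Start at I.
Its neighbours: C.
Then their neighbours: D.
Then next layer: B.
Then next layer: A.
Nothing further is reachable.

A, B, C, D, I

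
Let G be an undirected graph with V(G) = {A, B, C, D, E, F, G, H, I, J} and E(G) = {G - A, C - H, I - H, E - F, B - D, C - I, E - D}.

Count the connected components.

From A: component {A, G}.
From B: component {B, D, E, F}.
From C: component {C, H, I}.
From J: component {J}.
That's 4 components.

4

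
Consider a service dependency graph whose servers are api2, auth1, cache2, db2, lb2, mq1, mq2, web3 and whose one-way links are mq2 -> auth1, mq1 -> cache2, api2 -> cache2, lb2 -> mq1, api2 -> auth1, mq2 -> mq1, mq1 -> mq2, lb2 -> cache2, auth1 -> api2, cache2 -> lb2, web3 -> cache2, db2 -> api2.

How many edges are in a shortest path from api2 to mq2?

Distance 0: api2.
Distance 1: auth1, cache2.
Distance 2: lb2.
Distance 3: mq1.
Distance 4: mq2 — contains mq2.

4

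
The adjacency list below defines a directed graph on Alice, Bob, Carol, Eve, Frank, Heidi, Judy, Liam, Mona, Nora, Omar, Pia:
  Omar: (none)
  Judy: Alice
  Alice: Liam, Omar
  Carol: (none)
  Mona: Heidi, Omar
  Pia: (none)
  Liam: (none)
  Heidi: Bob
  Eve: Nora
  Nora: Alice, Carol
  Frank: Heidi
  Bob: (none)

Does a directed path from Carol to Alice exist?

No

Carol has no outgoing edges, so nothing is reachable from it.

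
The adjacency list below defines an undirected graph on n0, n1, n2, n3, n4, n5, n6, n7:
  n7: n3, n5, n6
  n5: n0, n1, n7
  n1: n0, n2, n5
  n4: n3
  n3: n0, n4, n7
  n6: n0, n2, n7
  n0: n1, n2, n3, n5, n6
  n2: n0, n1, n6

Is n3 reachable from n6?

Yes

Explore from n6.
Distance 1: reach n0, n2, n7.
Distance 2: reach n1, n3, n5.
Found n3.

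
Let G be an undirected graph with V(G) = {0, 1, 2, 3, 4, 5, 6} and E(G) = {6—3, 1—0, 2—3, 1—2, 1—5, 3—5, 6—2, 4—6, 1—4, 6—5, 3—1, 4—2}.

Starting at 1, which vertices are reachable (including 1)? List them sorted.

0, 1, 2, 3, 4, 5, 6

Start at 1.
Its neighbours: 0, 2, 3, 4, 5.
Then their neighbours: 6.
Every vertex is now reached.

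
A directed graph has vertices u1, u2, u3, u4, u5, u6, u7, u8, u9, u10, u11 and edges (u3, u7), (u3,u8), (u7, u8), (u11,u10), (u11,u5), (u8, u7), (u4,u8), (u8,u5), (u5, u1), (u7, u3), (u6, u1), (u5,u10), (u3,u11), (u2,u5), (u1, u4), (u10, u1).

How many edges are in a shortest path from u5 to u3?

5

Distance 0: u5.
Distance 1: u1, u10.
Distance 2: u4.
Distance 3: u8.
Distance 4: u7.
Distance 5: u3 — contains u3.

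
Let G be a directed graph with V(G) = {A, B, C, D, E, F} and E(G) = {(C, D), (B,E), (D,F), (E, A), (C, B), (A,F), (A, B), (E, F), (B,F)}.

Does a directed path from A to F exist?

Yes

Explore from A.
Distance 1: reach B, F.
Found F.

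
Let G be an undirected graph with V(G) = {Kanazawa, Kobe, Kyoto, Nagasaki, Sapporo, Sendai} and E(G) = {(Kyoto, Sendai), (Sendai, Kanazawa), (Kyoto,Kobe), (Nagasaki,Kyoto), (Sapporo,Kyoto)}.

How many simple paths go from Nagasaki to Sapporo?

Nagasaki–Kyoto–Sapporo

1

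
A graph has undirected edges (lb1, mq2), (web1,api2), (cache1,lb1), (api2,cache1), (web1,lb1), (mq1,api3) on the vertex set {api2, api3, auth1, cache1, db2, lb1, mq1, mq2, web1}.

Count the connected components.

4

From api2: component {api2, cache1, lb1, mq2, web1}.
From api3: component {api3, mq1}.
From auth1: component {auth1}.
From db2: component {db2}.
That's 4 components.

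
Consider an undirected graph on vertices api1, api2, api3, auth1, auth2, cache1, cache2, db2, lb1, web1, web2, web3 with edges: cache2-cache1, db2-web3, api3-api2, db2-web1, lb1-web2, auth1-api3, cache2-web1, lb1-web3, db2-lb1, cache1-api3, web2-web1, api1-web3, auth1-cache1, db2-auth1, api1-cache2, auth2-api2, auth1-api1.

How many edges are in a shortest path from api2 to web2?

5

Distance 0: api2.
Distance 1: api3, auth2.
Distance 2: auth1, cache1.
Distance 3: api1, cache2, db2.
Distance 4: lb1, web1, web3.
Distance 5: web2 — contains web2.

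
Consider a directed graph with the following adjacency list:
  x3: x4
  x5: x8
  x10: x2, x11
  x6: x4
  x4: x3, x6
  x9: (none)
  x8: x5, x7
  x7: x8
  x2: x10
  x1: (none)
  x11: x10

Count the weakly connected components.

5

From x1: component {x1}.
From x2: component {x2, x10, x11}.
From x3: component {x3, x4, x6}.
From x5: component {x5, x7, x8}.
From x9: component {x9}.
That's 5 components.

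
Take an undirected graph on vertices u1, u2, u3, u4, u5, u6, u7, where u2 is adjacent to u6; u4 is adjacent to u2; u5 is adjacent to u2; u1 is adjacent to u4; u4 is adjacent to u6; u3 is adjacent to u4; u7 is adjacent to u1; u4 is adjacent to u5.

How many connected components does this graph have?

From u1: component {u1, u2, u3, u4, u5, u6, u7}.
That's 1 component.

1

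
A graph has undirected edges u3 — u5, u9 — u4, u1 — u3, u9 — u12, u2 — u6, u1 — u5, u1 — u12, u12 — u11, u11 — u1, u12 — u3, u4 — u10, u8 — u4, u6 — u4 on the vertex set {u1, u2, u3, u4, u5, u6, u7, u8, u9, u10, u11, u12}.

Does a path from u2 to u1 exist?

Yes

Explore from u2.
Distance 1: reach u6.
Distance 2: reach u4.
Distance 3: reach u8, u9, u10.
Distance 4: reach u12.
Distance 5: reach u1, u3, u11.
Found u1.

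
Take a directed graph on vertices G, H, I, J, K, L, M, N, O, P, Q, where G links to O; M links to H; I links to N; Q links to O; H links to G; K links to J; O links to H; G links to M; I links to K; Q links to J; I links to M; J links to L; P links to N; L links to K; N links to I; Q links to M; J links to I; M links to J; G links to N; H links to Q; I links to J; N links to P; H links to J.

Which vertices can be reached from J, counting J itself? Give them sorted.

G, H, I, J, K, L, M, N, O, P, Q

Start at J.
Its neighbours: I, L.
Then their neighbours: K, M, N.
Then next layer: H, P.
Then next layer: G, Q.
Then next layer: O.
Every vertex is now reached.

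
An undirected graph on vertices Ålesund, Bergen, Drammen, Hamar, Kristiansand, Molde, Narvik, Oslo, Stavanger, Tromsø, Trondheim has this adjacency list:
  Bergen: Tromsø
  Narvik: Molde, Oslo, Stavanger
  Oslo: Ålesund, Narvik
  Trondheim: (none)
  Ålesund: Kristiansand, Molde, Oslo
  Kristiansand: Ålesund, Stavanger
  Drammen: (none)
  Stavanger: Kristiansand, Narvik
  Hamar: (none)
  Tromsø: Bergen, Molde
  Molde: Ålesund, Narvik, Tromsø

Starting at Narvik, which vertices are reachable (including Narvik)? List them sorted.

Ålesund, Bergen, Kristiansand, Molde, Narvik, Oslo, Stavanger, Tromsø

Start at Narvik.
Its neighbours: Molde, Oslo, Stavanger.
Then their neighbours: Ålesund, Kristiansand, Tromsø.
Then next layer: Bergen.
Nothing further is reachable.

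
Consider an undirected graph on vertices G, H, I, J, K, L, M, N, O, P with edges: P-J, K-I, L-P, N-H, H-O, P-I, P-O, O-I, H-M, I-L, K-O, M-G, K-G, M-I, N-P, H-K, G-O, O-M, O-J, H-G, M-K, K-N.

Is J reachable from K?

Yes

Explore from K.
Distance 1: reach G, H, I, M, N, O.
Distance 2: reach J, L, P.
Found J.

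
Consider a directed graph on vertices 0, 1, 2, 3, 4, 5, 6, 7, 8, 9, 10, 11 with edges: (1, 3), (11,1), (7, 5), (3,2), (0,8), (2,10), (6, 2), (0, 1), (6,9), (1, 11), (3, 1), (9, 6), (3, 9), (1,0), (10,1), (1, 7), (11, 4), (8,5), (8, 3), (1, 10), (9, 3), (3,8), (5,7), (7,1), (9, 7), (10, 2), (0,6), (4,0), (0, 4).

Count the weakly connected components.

From 0: component {0, 1, 2, 3, 4, 5, 6, 7, 8, 9, 10, 11}.
That's 1 component.

1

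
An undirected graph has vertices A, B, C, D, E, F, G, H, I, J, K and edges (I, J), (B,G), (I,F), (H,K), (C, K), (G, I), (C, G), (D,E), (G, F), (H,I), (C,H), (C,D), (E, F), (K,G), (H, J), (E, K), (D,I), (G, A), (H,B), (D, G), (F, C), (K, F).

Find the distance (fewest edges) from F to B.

2

Distance 0: F.
Distance 1: C, E, G, I, K.
Distance 2: A, B, D, H, J — contains B.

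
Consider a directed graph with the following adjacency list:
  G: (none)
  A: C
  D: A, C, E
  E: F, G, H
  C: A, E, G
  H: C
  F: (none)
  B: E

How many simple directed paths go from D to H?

D→A→C→E→H
D→C→E→H
D→E→H

3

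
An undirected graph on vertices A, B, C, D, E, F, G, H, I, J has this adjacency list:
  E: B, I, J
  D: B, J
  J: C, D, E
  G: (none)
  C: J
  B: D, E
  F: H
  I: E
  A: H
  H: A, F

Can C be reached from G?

G has no edges, so nothing is reachable from it.

No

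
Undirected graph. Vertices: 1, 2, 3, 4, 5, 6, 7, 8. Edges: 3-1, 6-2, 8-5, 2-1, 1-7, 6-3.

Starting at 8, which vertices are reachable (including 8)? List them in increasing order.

5, 8

Start at 8.
Its neighbours: 5.
Nothing further is reachable.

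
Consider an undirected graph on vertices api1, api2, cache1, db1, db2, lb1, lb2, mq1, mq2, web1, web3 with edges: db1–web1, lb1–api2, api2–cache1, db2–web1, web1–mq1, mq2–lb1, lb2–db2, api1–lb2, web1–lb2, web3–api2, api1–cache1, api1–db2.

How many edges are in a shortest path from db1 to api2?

5

Distance 0: db1.
Distance 1: web1.
Distance 2: db2, lb2, mq1.
Distance 3: api1.
Distance 4: cache1.
Distance 5: api2 — contains api2.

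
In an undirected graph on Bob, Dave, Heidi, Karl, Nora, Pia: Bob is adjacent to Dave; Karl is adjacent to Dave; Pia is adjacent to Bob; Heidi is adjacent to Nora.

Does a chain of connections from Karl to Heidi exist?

Explore from Karl.
Distance 1: reach Dave.
Distance 2: reach Bob.
Distance 3: reach Pia.
The search is exhausted without reaching Heidi; it lies in a different component.

No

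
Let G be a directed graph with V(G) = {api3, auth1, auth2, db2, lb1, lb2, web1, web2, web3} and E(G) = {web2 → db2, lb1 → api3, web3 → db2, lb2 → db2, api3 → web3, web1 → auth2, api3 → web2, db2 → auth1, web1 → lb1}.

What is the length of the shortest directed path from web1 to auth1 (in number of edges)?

Distance 0: web1.
Distance 1: auth2, lb1.
Distance 2: api3.
Distance 3: web2, web3.
Distance 4: db2.
Distance 5: auth1 — contains auth1.

5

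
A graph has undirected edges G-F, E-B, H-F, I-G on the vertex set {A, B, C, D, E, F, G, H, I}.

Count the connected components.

From A: component {A}.
From B: component {B, E}.
From C: component {C}.
From D: component {D}.
From F: component {F, G, H, I}.
That's 5 components.

5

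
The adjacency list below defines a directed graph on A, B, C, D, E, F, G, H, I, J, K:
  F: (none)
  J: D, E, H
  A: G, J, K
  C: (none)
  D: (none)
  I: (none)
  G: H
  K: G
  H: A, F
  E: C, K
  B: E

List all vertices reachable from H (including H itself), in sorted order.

A, C, D, E, F, G, H, J, K

Start at H.
Its neighbours: A, F.
Then their neighbours: G, J, K.
Then next layer: D, E.
Then next layer: C.
Nothing further is reachable.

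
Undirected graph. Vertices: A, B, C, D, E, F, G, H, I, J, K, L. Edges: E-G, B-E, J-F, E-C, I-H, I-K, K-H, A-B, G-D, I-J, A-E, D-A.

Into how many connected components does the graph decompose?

From A: component {A, B, C, D, E, G}.
From F: component {F, H, I, J, K}.
From L: component {L}.
That's 3 components.

3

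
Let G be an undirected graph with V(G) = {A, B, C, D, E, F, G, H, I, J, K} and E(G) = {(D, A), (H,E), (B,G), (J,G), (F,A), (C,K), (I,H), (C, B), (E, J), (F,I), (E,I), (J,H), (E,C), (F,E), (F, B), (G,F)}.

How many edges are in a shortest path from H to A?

3

Distance 0: H.
Distance 1: E, I, J.
Distance 2: C, F, G.
Distance 3: A, B, K — contains A.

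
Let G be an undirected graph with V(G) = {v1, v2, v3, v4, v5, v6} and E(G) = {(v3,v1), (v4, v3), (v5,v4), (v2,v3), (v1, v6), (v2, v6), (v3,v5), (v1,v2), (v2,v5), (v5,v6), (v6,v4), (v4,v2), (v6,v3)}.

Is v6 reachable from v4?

Explore from v4.
Distance 1: reach v2, v3, v5, v6.
Found v6.

Yes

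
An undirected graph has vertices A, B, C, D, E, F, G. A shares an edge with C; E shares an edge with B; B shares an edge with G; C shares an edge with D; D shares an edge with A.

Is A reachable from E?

No

Explore from E.
Distance 1: reach B.
Distance 2: reach G.
The search is exhausted without reaching A; it lies in a different component.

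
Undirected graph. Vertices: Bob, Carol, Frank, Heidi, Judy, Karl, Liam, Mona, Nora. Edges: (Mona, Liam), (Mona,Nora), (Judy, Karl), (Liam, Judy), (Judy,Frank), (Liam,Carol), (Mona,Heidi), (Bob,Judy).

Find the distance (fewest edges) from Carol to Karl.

Distance 0: Carol.
Distance 1: Liam.
Distance 2: Judy, Mona.
Distance 3: Bob, Frank, Heidi, Karl, Nora — contains Karl.

3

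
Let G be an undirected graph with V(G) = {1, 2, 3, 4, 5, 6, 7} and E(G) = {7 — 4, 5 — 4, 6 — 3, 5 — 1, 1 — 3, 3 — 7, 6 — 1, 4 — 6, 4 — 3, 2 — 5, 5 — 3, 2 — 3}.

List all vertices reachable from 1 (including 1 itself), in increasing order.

Start at 1.
Its neighbours: 3, 5, 6.
Then their neighbours: 2, 4, 7.
Every vertex is now reached.

1, 2, 3, 4, 5, 6, 7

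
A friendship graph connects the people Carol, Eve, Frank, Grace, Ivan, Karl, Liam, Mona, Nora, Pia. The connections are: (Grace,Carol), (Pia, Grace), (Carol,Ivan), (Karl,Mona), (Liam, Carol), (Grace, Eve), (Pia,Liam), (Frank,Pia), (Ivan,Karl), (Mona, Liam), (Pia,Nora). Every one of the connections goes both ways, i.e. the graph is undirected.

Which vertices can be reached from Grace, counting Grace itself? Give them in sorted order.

Carol, Eve, Frank, Grace, Ivan, Karl, Liam, Mona, Nora, Pia

Start at Grace.
Its neighbours: Carol, Eve, Pia.
Then their neighbours: Frank, Ivan, Liam, Nora.
Then next layer: Karl, Mona.
Every vertex is now reached.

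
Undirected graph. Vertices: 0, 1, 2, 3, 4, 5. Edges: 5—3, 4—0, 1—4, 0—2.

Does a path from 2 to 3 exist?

Explore from 2.
Distance 1: reach 0.
Distance 2: reach 4.
Distance 3: reach 1.
The search is exhausted without reaching 3; it lies in a different component.

No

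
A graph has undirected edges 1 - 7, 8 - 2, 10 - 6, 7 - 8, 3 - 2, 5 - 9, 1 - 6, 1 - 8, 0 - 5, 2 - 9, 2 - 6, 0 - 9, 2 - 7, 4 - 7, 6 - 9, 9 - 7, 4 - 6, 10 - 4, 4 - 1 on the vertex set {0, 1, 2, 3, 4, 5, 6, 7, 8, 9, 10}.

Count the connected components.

1

From 0: component {0, 1, 2, 3, 4, 5, 6, 7, 8, 9, 10}.
That's 1 component.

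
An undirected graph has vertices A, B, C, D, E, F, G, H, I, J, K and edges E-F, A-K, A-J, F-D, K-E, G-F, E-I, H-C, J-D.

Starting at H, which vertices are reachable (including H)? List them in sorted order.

Start at H.
Its neighbours: C.
Nothing further is reachable.

C, H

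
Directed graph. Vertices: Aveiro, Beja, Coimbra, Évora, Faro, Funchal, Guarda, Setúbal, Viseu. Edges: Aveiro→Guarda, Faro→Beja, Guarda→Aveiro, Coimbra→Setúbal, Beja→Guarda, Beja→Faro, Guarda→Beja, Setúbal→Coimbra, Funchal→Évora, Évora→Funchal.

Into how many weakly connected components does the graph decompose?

From Aveiro: component {Aveiro, Beja, Faro, Guarda}.
From Coimbra: component {Coimbra, Setúbal}.
From Évora: component {Évora, Funchal}.
From Viseu: component {Viseu}.
That's 4 components.

4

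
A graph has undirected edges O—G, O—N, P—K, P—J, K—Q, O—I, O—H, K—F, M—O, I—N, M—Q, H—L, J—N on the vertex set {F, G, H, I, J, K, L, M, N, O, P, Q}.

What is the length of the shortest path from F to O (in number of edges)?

Distance 0: F.
Distance 1: K.
Distance 2: P, Q.
Distance 3: J, M.
Distance 4: N, O — contains O.

4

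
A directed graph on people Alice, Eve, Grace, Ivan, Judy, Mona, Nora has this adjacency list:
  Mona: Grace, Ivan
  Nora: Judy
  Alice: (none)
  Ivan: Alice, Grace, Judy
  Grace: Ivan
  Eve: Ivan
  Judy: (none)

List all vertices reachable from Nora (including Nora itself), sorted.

Start at Nora.
Its neighbours: Judy.
Nothing further is reachable.

Judy, Nora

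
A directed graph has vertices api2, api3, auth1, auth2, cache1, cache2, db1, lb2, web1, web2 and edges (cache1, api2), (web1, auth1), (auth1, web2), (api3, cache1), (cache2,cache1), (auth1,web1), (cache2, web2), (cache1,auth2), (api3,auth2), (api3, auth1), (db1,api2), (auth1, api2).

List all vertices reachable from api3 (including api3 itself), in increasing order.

Start at api3.
Its neighbours: auth1, auth2, cache1.
Then their neighbours: api2, web1, web2.
Nothing further is reachable.

api2, api3, auth1, auth2, cache1, web1, web2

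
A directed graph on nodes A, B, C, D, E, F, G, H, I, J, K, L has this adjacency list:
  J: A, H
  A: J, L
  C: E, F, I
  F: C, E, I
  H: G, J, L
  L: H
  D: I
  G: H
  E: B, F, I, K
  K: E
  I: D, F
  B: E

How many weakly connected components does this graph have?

From A: component {A, G, H, J, L}.
From B: component {B, C, D, E, F, I, K}.
That's 2 components.

2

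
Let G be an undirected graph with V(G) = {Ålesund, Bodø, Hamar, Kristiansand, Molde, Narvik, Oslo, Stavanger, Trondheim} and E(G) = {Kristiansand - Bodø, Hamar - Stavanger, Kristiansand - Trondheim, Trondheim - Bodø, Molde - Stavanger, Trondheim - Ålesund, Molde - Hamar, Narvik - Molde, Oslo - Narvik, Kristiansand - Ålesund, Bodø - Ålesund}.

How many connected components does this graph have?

From Ålesund: component {Ålesund, Bodø, Kristiansand, Trondheim}.
From Hamar: component {Hamar, Molde, Narvik, Oslo, Stavanger}.
That's 2 components.

2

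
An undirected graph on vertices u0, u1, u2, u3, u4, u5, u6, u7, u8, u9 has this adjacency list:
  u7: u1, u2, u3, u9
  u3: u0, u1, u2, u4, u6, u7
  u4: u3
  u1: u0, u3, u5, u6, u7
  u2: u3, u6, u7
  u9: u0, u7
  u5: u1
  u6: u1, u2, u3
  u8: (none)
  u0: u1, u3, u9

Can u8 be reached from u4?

Explore from u4.
Distance 1: reach u3.
Distance 2: reach u0, u1, u2, u6, u7.
Distance 3: reach u5, u9.
The search is exhausted without reaching u8; it lies in a different component.

No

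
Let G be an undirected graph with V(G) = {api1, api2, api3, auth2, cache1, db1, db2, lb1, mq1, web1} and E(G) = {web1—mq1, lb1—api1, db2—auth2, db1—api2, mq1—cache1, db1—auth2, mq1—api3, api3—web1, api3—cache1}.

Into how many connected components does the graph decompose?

From api1: component {api1, lb1}.
From api2: component {api2, auth2, db1, db2}.
From api3: component {api3, cache1, mq1, web1}.
That's 3 components.

3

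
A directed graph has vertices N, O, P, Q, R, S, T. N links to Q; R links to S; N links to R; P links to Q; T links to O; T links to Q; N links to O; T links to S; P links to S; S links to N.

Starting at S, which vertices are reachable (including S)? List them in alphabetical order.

Start at S.
Its neighbours: N.
Then their neighbours: O, Q, R.
Nothing further is reachable.

N, O, Q, R, S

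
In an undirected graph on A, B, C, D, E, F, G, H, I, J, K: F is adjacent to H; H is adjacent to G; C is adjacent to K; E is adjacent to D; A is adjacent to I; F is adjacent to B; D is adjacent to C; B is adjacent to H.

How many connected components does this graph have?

From A: component {A, I}.
From B: component {B, F, G, H}.
From C: component {C, D, E, K}.
From J: component {J}.
That's 4 components.

4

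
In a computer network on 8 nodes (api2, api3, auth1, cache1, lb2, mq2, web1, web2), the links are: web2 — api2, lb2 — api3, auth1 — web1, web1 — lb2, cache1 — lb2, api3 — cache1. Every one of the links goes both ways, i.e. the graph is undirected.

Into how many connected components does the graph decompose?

3

From api2: component {api2, web2}.
From api3: component {api3, auth1, cache1, lb2, web1}.
From mq2: component {mq2}.
That's 3 components.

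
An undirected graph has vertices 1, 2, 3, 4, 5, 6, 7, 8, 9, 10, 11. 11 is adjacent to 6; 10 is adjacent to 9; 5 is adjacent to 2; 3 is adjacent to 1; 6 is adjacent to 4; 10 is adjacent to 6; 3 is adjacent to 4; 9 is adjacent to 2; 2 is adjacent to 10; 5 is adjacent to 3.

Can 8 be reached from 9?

No

Explore from 9.
Distance 1: reach 2, 10.
Distance 2: reach 5, 6.
Distance 3: reach 3, 4, 11.
Distance 4: reach 1.
The search is exhausted without reaching 8; it lies in a different component.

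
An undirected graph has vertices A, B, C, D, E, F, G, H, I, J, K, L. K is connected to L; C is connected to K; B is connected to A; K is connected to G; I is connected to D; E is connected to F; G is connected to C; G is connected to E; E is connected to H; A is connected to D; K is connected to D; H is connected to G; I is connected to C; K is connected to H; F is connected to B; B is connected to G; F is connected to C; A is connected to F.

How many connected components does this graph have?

From A: component {A, B, C, D, E, F, G, H, I, K, L}.
From J: component {J}.
That's 2 components.

2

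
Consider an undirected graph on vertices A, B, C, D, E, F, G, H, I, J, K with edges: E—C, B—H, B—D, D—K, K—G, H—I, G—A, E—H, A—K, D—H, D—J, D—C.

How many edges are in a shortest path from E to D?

2

Distance 0: E.
Distance 1: C, H.
Distance 2: B, D, I — contains D.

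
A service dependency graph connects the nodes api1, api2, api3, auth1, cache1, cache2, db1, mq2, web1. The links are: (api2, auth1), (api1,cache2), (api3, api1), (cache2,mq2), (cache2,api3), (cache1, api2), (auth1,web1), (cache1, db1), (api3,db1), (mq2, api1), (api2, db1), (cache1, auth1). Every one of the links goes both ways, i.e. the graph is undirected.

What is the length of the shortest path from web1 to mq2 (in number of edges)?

6

Distance 0: web1.
Distance 1: auth1.
Distance 2: api2, cache1.
Distance 3: db1.
Distance 4: api3.
Distance 5: api1, cache2.
Distance 6: mq2 — contains mq2.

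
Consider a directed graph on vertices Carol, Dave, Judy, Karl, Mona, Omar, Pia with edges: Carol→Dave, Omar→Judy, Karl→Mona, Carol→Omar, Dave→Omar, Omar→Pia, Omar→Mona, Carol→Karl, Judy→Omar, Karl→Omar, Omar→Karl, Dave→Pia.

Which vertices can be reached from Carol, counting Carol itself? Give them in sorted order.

Carol, Dave, Judy, Karl, Mona, Omar, Pia

Start at Carol.
Its neighbours: Dave, Karl, Omar.
Then their neighbours: Judy, Mona, Pia.
Every vertex is now reached.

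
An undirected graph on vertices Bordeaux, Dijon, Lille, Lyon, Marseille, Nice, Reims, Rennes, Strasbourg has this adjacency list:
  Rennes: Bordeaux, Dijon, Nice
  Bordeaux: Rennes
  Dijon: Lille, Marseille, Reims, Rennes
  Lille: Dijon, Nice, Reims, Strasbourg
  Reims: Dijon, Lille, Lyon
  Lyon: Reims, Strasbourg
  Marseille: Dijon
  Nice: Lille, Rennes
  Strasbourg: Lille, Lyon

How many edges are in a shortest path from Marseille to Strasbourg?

Distance 0: Marseille.
Distance 1: Dijon.
Distance 2: Lille, Reims, Rennes.
Distance 3: Bordeaux, Lyon, Nice, Strasbourg — contains Strasbourg.

3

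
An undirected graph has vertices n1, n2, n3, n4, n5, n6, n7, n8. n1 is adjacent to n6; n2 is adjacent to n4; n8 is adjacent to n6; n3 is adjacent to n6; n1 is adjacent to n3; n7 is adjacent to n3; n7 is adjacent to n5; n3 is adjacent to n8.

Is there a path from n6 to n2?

No

Explore from n6.
Distance 1: reach n1, n3, n8.
Distance 2: reach n7.
Distance 3: reach n5.
The search is exhausted without reaching n2; it lies in a different component.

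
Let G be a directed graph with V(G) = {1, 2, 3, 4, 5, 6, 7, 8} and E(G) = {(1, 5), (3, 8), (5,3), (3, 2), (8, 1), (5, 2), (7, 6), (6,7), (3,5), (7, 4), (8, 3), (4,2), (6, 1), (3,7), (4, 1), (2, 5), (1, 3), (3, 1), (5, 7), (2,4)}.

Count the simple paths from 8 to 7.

8→1→3→2→5→7
8→1→3→5→7
8→1→3→7
8→1→5→3→7
8→1→5→7
8→3→1→5→7
8→3→2→4→1→5→7
8→3→2→5→7
8→3→5→7
8→3→7

10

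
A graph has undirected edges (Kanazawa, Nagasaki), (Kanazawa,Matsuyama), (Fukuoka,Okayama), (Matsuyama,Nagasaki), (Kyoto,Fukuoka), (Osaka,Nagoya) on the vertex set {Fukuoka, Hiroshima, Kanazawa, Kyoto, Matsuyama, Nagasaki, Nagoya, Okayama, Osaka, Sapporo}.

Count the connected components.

5

From Fukuoka: component {Fukuoka, Kyoto, Okayama}.
From Hiroshima: component {Hiroshima}.
From Kanazawa: component {Kanazawa, Matsuyama, Nagasaki}.
From Nagoya: component {Nagoya, Osaka}.
From Sapporo: component {Sapporo}.
That's 5 components.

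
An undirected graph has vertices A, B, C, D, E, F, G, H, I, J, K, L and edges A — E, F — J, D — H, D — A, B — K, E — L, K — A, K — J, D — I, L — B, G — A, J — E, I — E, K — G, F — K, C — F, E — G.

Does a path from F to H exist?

Yes

Explore from F.
Distance 1: reach C, J, K.
Distance 2: reach A, B, E, G.
Distance 3: reach D, I, L.
Distance 4: reach H.
Found H.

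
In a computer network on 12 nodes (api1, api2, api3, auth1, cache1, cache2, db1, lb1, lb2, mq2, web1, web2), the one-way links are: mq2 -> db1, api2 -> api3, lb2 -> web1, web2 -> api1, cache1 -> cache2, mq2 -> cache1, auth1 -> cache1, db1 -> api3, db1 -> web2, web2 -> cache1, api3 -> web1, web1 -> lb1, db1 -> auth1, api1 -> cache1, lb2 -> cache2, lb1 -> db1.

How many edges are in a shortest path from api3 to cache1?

5

Distance 0: api3.
Distance 1: web1.
Distance 2: lb1.
Distance 3: db1.
Distance 4: auth1, web2.
Distance 5: api1, cache1 — contains cache1.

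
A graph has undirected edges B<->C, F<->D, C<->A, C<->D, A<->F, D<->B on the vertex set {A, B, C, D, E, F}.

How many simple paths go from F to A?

F–A
F–D–B–C–A
F–D–C–A

3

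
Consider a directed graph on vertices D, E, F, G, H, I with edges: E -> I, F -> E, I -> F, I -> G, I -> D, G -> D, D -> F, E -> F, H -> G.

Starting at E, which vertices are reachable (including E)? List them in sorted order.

D, E, F, G, I

Start at E.
Its neighbours: F, I.
Then their neighbours: D, G.
Nothing further is reachable.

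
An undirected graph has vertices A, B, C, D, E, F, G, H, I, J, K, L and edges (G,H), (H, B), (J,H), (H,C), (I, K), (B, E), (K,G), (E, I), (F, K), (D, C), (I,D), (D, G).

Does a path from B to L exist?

No

Explore from B.
Distance 1: reach E, H.
Distance 2: reach C, G, I, J.
Distance 3: reach D, K.
Distance 4: reach F.
The search is exhausted without reaching L; it lies in a different component.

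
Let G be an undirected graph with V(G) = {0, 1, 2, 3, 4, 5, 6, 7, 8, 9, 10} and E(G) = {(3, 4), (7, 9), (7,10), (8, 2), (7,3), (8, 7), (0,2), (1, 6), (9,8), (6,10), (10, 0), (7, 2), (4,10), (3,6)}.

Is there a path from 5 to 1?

No

5 has no edges, so nothing is reachable from it.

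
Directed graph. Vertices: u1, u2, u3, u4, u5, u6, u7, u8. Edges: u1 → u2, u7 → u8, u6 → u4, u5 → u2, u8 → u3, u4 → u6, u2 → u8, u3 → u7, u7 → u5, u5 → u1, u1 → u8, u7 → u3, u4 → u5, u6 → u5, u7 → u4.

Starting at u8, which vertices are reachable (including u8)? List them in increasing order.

u1, u2, u3, u4, u5, u6, u7, u8

Start at u8.
Its neighbours: u3.
Then their neighbours: u7.
Then next layer: u4, u5.
Then next layer: u1, u2, u6.
Every vertex is now reached.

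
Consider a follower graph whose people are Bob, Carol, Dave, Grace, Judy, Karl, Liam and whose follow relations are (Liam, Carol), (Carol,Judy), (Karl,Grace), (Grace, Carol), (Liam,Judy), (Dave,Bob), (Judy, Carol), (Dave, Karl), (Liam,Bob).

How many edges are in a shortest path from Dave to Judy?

4

Distance 0: Dave.
Distance 1: Bob, Karl.
Distance 2: Grace.
Distance 3: Carol.
Distance 4: Judy — contains Judy.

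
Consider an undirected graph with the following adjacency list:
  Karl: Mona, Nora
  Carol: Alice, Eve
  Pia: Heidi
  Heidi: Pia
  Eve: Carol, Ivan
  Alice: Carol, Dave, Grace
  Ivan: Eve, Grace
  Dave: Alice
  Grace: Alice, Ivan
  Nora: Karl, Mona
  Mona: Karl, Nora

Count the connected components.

3

From Alice: component {Alice, Carol, Dave, Eve, Grace, Ivan}.
From Heidi: component {Heidi, Pia}.
From Karl: component {Karl, Mona, Nora}.
That's 3 components.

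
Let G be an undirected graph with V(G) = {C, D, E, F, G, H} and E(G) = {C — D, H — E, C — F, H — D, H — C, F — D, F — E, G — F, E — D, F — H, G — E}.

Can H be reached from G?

Explore from G.
Distance 1: reach E, F.
Distance 2: reach C, D, H.
Found H.

Yes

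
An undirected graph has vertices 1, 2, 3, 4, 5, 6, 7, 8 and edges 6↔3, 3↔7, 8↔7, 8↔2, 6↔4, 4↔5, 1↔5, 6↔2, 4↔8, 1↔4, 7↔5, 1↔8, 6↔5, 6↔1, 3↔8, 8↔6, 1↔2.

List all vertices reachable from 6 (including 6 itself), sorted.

1, 2, 3, 4, 5, 6, 7, 8

Start at 6.
Its neighbours: 1, 2, 3, 4, 5, 8.
Then their neighbours: 7.
Every vertex is now reached.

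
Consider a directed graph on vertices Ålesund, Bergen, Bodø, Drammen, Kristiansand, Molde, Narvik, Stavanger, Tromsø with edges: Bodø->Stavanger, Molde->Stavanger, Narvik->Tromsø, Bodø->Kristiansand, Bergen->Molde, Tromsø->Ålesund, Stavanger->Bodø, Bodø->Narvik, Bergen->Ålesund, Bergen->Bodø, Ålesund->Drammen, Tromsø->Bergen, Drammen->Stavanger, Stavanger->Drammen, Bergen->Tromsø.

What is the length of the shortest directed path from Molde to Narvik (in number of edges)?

Distance 0: Molde.
Distance 1: Stavanger.
Distance 2: Bodø, Drammen.
Distance 3: Kristiansand, Narvik — contains Narvik.

3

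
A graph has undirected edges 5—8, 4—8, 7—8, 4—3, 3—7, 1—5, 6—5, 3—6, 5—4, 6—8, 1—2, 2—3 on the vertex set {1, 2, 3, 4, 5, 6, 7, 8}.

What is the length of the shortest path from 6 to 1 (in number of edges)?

2

Distance 0: 6.
Distance 1: 3, 5, 8.
Distance 2: 1, 2, 4, 7 — contains 1.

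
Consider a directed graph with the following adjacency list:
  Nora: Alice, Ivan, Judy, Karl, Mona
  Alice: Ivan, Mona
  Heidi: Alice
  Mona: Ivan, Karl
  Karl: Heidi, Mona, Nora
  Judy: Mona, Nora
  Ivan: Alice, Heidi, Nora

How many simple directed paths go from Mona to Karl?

Mona→Ivan→Nora→Karl
Mona→Karl

2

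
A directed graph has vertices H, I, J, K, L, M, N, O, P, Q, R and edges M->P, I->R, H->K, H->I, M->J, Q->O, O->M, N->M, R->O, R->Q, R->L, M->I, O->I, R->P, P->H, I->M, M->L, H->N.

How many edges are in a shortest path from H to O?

3

Distance 0: H.
Distance 1: I, K, N.
Distance 2: M, R.
Distance 3: J, L, O, P, Q — contains O.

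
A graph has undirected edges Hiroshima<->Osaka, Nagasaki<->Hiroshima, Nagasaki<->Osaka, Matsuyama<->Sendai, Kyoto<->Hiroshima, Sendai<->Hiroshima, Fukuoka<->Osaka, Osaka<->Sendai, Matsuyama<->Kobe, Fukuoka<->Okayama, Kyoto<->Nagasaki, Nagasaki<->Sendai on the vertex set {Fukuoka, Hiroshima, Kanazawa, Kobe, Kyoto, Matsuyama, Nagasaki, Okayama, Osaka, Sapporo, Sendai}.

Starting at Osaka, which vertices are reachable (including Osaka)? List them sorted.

Start at Osaka.
Its neighbours: Fukuoka, Hiroshima, Nagasaki, Sendai.
Then their neighbours: Kyoto, Matsuyama, Okayama.
Then next layer: Kobe.
Nothing further is reachable.

Fukuoka, Hiroshima, Kobe, Kyoto, Matsuyama, Nagasaki, Okayama, Osaka, Sendai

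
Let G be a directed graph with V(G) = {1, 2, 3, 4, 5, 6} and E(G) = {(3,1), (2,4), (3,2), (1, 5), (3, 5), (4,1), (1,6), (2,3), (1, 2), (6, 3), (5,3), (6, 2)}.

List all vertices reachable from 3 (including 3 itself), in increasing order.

1, 2, 3, 4, 5, 6

Start at 3.
Its neighbours: 1, 2, 5.
Then their neighbours: 4, 6.
Every vertex is now reached.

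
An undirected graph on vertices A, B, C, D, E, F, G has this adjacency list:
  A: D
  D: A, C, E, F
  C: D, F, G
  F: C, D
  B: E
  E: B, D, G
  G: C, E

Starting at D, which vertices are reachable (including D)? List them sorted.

Start at D.
Its neighbours: A, C, E, F.
Then their neighbours: B, G.
Every vertex is now reached.

A, B, C, D, E, F, G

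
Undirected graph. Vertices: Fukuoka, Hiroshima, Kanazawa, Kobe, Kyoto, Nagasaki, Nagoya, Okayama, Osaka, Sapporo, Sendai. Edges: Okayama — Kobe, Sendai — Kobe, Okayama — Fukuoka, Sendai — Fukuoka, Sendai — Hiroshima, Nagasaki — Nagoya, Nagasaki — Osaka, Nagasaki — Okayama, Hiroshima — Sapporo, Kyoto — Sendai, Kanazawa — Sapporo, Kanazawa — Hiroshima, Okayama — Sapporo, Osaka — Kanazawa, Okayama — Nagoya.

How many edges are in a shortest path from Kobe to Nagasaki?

2

Distance 0: Kobe.
Distance 1: Okayama, Sendai.
Distance 2: Fukuoka, Hiroshima, Kyoto, Nagasaki, Nagoya, Sapporo — contains Nagasaki.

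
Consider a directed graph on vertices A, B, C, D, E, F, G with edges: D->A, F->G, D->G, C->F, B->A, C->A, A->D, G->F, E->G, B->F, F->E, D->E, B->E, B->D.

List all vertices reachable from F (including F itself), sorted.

Start at F.
Its neighbours: E, G.
Nothing further is reachable.

E, F, G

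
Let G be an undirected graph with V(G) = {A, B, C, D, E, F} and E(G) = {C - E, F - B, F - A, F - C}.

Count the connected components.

From A: component {A, B, C, E, F}.
From D: component {D}.
That's 2 components.

2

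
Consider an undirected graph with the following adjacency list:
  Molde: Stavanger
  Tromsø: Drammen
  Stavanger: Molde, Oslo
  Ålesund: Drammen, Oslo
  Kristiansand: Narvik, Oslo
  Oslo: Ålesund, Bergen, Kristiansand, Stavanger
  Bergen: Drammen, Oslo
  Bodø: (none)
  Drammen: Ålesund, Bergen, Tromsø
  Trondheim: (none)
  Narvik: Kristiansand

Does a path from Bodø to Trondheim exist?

Bodø has no edges, so nothing is reachable from it.

No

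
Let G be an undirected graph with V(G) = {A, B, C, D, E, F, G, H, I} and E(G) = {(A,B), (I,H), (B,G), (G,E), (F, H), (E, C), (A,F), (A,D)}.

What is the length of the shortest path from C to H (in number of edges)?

6

Distance 0: C.
Distance 1: E.
Distance 2: G.
Distance 3: B.
Distance 4: A.
Distance 5: D, F.
Distance 6: H — contains H.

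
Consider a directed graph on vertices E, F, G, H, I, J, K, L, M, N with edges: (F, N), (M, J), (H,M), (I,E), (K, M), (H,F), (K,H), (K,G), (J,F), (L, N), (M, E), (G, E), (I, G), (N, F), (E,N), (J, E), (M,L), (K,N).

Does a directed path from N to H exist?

Explore from N.
Distance 1: reach F.
The search from N is exhausted; no directed path reaches H.

No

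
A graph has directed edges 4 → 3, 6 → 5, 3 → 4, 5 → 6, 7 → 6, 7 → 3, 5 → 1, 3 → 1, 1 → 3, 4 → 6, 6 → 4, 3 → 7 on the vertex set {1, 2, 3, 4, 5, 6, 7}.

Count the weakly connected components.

From 1: component {1, 3, 4, 5, 6, 7}.
From 2: component {2}.
That's 2 components.

2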